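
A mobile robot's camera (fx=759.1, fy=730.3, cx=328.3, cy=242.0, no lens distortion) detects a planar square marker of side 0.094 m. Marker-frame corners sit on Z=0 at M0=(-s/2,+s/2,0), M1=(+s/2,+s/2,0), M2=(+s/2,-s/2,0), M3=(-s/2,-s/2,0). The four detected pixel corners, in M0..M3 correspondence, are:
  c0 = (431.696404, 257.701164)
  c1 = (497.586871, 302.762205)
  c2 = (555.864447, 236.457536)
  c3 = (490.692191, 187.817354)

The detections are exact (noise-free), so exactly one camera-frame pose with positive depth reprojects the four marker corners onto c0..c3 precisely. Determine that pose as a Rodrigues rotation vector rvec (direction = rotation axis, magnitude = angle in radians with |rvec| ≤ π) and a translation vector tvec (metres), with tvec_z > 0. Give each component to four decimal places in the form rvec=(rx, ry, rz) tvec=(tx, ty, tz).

Intrinsics K: fx=759.1, fy=730.3, cx=328.3, cy=242.0
Marker side s = 0.094 m; corners in marker frame (Z=0):
  M0 = (-0.0470, +0.0470, 0)
  M1 = (+0.0470, +0.0470, 0)
  M2 = (+0.0470, -0.0470, 0)
  M3 = (-0.0470, -0.0470, 0)
Detected image corners:
  c0 = (431.696404, 257.701164) px
  c1 = (497.586871, 302.762205) px
  c2 = (555.864447, 236.457536) px
  c3 = (490.692191, 187.817354) px
Planar DLT: solve 8×8 A·h = b for H (H[2,2]=1):
  H  [+892.66845 -506.39959 +494.24214]
  H  [+595.62527 +782.52568 +247.00036]
  H  [+0.39575 +0.23752 +1.00000]
B = K⁻¹H; ‖b₁‖=1.278559, ‖b₂‖=1.278559; λ = 2/(‖b₁‖+‖b₂‖) = 0.782130, sign → tz>0 ⇒ λ=+0.782130
r₁ = λ·B[:,0] = (+0.78589,+0.53533,+0.30953); r₂ = λ·B[:,1] = (-0.60211,+0.77650,+0.18577)
r₃ = r₁×r₂ = (-0.14090,-0.33236,+0.93257); SVD([r₁ r₂ r₃]) → R = UVᵀ:
  R  [+0.78589 -0.60211 -0.14090]
  R  [+0.53533 +0.77650 -0.33236]
  R  [+0.30953 +0.18577 +0.93257]
t = (+0.17098, +0.00536, +0.78213) m
tr R = 2.494957; θ = arccos((tr R − 1)/2) = 0.726538 rad = 41.628°
axis k = ((R−Rᵀ)₃₂, (R−Rᵀ)₁₃, (R−Rᵀ)₂₁) / (2 sinθ) = (+0.389990, -0.339031, +0.856134)
rvec = θ·k = (+0.283343, -0.246319, +0.622014)

rvec=(0.2833, -0.2463, 0.6220) tvec=(0.1710, 0.0054, 0.7821)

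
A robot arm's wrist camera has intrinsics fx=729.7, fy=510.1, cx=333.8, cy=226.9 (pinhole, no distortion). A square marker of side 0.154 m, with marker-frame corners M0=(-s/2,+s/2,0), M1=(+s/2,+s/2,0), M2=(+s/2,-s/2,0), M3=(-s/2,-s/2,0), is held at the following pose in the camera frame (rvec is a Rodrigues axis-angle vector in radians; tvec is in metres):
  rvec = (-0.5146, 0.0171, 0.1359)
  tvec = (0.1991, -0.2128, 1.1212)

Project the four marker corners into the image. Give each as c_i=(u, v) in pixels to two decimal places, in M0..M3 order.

Intrinsics K: fx=729.7, fy=510.1, cx=333.8, cy=226.9
Marker side s = 0.154 m; corners in marker frame (Z=0):
  M0 = (-0.0770, +0.0770, 0)
  M1 = (+0.0770, +0.0770, 0)
  M2 = (+0.0770, -0.0770, 0)
  M3 = (-0.0770, -0.0770, 0)
rvec = (-0.5146, 0.0171, 0.1359), |rvec| = θ = 0.53252 rad = 30.511°
Rodrigues: sinθ=0.50770, 1−cosθ=0.13847; R = I + sinθ·[k]× + (1−cosθ)·[k]×²:
    [+0.99084 -0.13386 -0.01785]
    [+0.12527 +0.86167 +0.49176]
    [-0.05045 -0.48949 +0.87055]
t = (0.1991, -0.2128, 1.1212) m
M0: Pc = R·M0+t = (+0.11250, -0.15610, +1.08739); u = 729.7·(+0.11250)/1.08739 + 333.8 = 409.2921, v = 510.1·(-0.15610)/1.08739 + 226.9 = 153.6745
M1: Pc = R·M1+t = (+0.26509, -0.13681, +1.07962); u = 729.7·(+0.26509)/1.07962 + 333.8 = 512.9678, v = 510.1·(-0.13681)/1.07962 + 226.9 = 162.2624
M2: Pc = R·M2+t = (+0.28570, -0.26950, +1.15501); u = 729.7·(+0.28570)/1.15501 + 333.8 = 514.2986, v = 510.1·(-0.26950)/1.15501 + 226.9 = 107.8759
M3: Pc = R·M3+t = (+0.13311, -0.28879, +1.16278); u = 729.7·(+0.13311)/1.16278 + 333.8 = 417.3351, v = 510.1·(-0.28879)/1.16278 + 226.9 = 100.2081

c0=(409.29, 153.67) c1=(512.97, 162.26) c2=(514.30, 107.88) c3=(417.34, 100.21)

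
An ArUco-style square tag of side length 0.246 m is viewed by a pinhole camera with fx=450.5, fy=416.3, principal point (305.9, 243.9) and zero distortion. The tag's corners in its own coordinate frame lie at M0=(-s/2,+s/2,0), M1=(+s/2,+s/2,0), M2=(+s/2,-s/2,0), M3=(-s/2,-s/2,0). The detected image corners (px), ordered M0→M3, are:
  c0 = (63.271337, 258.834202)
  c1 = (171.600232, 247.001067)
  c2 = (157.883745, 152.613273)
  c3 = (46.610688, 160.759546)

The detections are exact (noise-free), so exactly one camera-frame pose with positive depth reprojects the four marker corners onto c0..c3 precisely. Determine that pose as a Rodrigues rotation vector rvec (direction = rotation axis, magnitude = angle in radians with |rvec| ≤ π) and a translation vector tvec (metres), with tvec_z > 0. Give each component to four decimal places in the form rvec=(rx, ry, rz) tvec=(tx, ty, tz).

Intrinsics K: fx=450.5, fy=416.3, cx=305.9, cy=243.9
Marker side s = 0.246 m; corners in marker frame (Z=0):
  M0 = (-0.1230, +0.1230, 0)
  M1 = (+0.1230, +0.1230, 0)
  M2 = (+0.1230, -0.1230, 0)
  M3 = (-0.1230, -0.1230, 0)
Detected image corners:
  c0 = (63.271337, 258.834202) px
  c1 = (171.600232, 247.001067) px
  c2 = (157.883745, 152.613273) px
  c3 = (46.610688, 160.759546) px
Planar DLT: solve 8×8 A·h = b for H (H[2,2]=1):
  H  [+464.37200 +71.09112 +111.03416]
  H  [-6.95874 +408.68944 +205.21109]
  H  [+0.16469 +0.08622 +1.00000]
B = K⁻¹H; ‖b₁‖=0.940442, ‖b₂‖=0.940442; λ = 2/(‖b₁‖+‖b₂‖) = 1.063330, sign → tz>0 ⇒ λ=+1.063330
r₁ = λ·B[:,0] = (+0.97716,-0.12037,+0.17512); r₂ = λ·B[:,1] = (+0.10555,+0.99018,+0.09168)
r₃ = r₁×r₂ = (-0.18444,-0.07110,+0.98027); SVD([r₁ r₂ r₃]) → R = UVᵀ:
  R  [+0.97716 +0.10555 -0.18444]
  R  [-0.12037 +0.99018 -0.07110]
  R  [+0.17512 +0.09168 +0.98027]
t = (-0.45995, -0.09882, +1.06333) m
tr R = 2.947609; θ = arccos((tr R − 1)/2) = 0.229394 rad = 13.143°
axis k = ((R−Rᵀ)₃₂, (R−Rᵀ)₁₃, (R−Rᵀ)₂₁) / (2 sinθ) = (+0.357927, -0.790633, -0.496777)
rvec = θ·k = (+0.082106, -0.181366, -0.113958)

rvec=(0.0821, -0.1814, -0.1140) tvec=(-0.4599, -0.0988, 1.0633)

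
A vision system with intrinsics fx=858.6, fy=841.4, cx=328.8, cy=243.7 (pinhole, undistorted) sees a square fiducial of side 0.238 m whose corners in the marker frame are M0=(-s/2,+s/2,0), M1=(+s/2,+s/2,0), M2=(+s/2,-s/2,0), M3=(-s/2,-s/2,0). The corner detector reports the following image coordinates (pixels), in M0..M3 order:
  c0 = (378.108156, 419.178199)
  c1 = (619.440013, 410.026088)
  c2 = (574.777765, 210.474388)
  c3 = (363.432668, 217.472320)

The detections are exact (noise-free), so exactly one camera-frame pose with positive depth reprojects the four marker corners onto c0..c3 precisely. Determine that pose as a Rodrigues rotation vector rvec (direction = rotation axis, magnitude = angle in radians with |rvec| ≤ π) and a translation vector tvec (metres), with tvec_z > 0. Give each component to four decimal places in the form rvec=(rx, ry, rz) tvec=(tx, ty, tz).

Intrinsics K: fx=858.6, fy=841.4, cx=328.8, cy=243.7
Marker side s = 0.238 m; corners in marker frame (Z=0):
  M0 = (-0.1190, +0.1190, 0)
  M1 = (+0.1190, +0.1190, 0)
  M2 = (+0.1190, -0.1190, 0)
  M3 = (-0.1190, -0.1190, 0)
Detected image corners:
  c0 = (378.108156, 419.178199) px
  c1 = (619.440013, 410.026088) px
  c2 = (574.777765, 210.474388) px
  c3 = (363.432668, 217.472320) px
Planar DLT: solve 8×8 A·h = b for H (H[2,2]=1):
  H  [+957.73879 -145.99699 +483.25596]
  H  [-26.52756 +667.08219 +307.59640]
  H  [+0.02259 -0.55963 +1.00000]
B = K⁻¹H; ‖b₁‖=1.107700, ‖b₂‖=1.107700; λ = 2/(‖b₁‖+‖b₂‖) = 0.902772, sign → tz>0 ⇒ λ=+0.902772
r₁ = λ·B[:,0] = (+0.99920,-0.03437,+0.02039); r₂ = λ·B[:,1] = (+0.03996,+0.86207,-0.50521)
r₃ = r₁×r₂ = (-0.00022,+0.50563,+0.86275); SVD([r₁ r₂ r₃]) → R = UVᵀ:
  R  [+0.99920 +0.03996 -0.00022]
  R  [-0.03437 +0.86207 +0.50563]
  R  [+0.02039 -0.50521 +0.86275]
t = (+0.16240, +0.06856, +0.90277) m
tr R = 2.724021; θ = arccos((tr R − 1)/2) = 0.531573 rad = 30.457°
axis k = ((R−Rᵀ)₃₂, (R−Rᵀ)₁₃, (R−Rᵀ)₂₁) / (2 sinθ) = (-0.997101, -0.020330, -0.073322)
rvec = θ·k = (-0.530032, -0.010807, -0.038976)

rvec=(-0.5300, -0.0108, -0.0390) tvec=(0.1624, 0.0686, 0.9028)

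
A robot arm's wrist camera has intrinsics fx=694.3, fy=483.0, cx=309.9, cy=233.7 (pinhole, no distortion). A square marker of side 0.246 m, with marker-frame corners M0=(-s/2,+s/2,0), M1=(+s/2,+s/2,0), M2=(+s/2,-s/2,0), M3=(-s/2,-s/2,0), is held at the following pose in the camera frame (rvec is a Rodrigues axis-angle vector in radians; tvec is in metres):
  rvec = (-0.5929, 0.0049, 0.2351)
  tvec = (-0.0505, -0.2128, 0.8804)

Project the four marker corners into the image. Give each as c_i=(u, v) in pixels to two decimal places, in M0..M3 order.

Intrinsics K: fx=694.3, fy=483.0, cx=309.9, cy=233.7
Marker side s = 0.246 m; corners in marker frame (Z=0):
  M0 = (-0.1230, +0.1230, 0)
  M1 = (+0.1230, +0.1230, 0)
  M2 = (+0.1230, -0.1230, 0)
  M3 = (-0.1230, -0.1230, 0)
rvec = (-0.5929, 0.0049, 0.2351), |rvec| = θ = 0.63783 rad = 36.545°
Rodrigues: sinθ=0.59545, 1−cosθ=0.19661; R = I + sinθ·[k]× + (1−cosθ)·[k]×²:
    [+0.97328 -0.22088 -0.06279]
    [+0.21808 +0.80340 +0.55407]
    [-0.07194 -0.55295 +0.83010]
t = (-0.0505, -0.2128, 0.8804) m
M0: Pc = R·M0+t = (-0.19738, -0.14080, +0.82124); u = 694.3·(-0.19738)/0.82124 + 309.9 = 143.0268, v = 483.0·(-0.14080)/0.82124 + 233.7 = 150.8872
M1: Pc = R·M1+t = (+0.04204, -0.08716, +0.80354); u = 694.3·(+0.04204)/0.80354 + 309.9 = 346.2285, v = 483.0·(-0.08716)/0.80354 + 233.7 = 181.3100
M2: Pc = R·M2+t = (+0.09638, -0.28480, +0.93956); u = 694.3·(+0.09638)/0.93956 + 309.9 = 381.1222, v = 483.0·(-0.28480)/0.93956 + 233.7 = 87.2960
M3: Pc = R·M3+t = (-0.14304, -0.33844, +0.95726); u = 694.3·(-0.14304)/0.95726 + 309.9 = 206.1503, v = 483.0·(-0.33844)/0.95726 + 233.7 = 62.9344

c0=(143.03, 150.89) c1=(346.23, 181.31) c2=(381.12, 87.30) c3=(206.15, 62.93)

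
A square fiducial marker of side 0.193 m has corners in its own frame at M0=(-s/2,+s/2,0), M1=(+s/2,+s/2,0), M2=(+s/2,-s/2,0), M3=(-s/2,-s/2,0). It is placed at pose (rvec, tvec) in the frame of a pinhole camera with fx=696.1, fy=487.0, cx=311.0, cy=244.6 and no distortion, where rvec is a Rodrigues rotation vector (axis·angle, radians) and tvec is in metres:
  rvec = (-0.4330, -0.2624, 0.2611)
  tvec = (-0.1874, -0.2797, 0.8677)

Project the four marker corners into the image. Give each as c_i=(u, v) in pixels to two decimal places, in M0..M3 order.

c0=(55.45, 109.06) c1=(215.40, 148.76) c2=(251.95, 69.01) c3=(108.88, 29.78)

Intrinsics K: fx=696.1, fy=487.0, cx=311.0, cy=244.6
Marker side s = 0.193 m; corners in marker frame (Z=0):
  M0 = (-0.0965, +0.0965, 0)
  M1 = (+0.0965, +0.0965, 0)
  M2 = (+0.0965, -0.0965, 0)
  M3 = (-0.0965, -0.0965, 0)
rvec = (-0.4330, -0.2624, 0.2611), |rvec| = θ = 0.56966 rad = 32.639°
Rodrigues: sinθ=0.53935, 1−cosθ=0.15792; R = I + sinθ·[k]× + (1−cosθ)·[k]×²:
    [+0.93332 -0.19192 -0.30345]
    [+0.30250 +0.87559 +0.37662]
    [+0.19342 -0.44330 +0.87526]
t = (-0.1874, -0.2797, 0.8677) m
M0: Pc = R·M0+t = (-0.29599, -0.22440, +0.80626); u = 696.1·(-0.29599)/0.80626 + 311.0 = 55.4545, v = 487.0·(-0.22440)/0.80626 + 244.6 = 109.0587
M1: Pc = R·M1+t = (-0.11585, -0.16601, +0.84359); u = 696.1·(-0.11585)/0.84359 + 311.0 = 215.4007, v = 487.0·(-0.16601)/0.84359 + 244.6 = 148.7601
M2: Pc = R·M2+t = (-0.07881, -0.33500, +0.92914); u = 696.1·(-0.07881)/0.92914 + 311.0 = 251.9531, v = 487.0·(-0.33500)/0.92914 + 244.6 = 69.0117
M3: Pc = R·M3+t = (-0.25895, -0.39339, +0.89181); u = 696.1·(-0.25895)/0.89181 + 311.0 = 108.8815, v = 487.0·(-0.39339)/0.89181 + 244.6 = 29.7808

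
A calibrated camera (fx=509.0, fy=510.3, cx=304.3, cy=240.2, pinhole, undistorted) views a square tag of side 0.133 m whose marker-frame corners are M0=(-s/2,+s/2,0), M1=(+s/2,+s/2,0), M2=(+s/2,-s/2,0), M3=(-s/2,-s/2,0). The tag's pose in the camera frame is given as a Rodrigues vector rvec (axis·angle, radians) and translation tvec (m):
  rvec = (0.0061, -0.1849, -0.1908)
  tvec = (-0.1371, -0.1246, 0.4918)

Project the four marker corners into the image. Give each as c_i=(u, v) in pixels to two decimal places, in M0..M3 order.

Intrinsics K: fx=509.0, fy=510.3, cx=304.3, cy=240.2
Marker side s = 0.133 m; corners in marker frame (Z=0):
  M0 = (-0.0665, +0.0665, 0)
  M1 = (+0.0665, +0.0665, 0)
  M2 = (+0.0665, -0.0665, 0)
  M3 = (-0.0665, -0.0665, 0)
rvec = (0.0061, -0.1849, -0.1908), |rvec| = θ = 0.26576 rad = 15.227°
Rodrigues: sinθ=0.26265, 1−cosθ=0.03511; R = I + sinθ·[k]× + (1−cosθ)·[k]×²:
    [+0.96491 +0.18800 -0.18331]
    [-0.18912 +0.98189 +0.01151]
    [+0.18215 +0.02356 +0.98299]
t = (-0.1371, -0.1246, 0.4918) m
M0: Pc = R·M0+t = (-0.18876, -0.04673, +0.48125); u = 509.0·(-0.18876)/0.48125 + 304.3 = 104.6525, v = 510.3·(-0.04673)/0.48125 + 240.2 = 190.6518
M1: Pc = R·M1+t = (-0.06043, -0.07188, +0.50548); u = 509.0·(-0.06043)/0.50548 + 304.3 = 243.4479, v = 510.3·(-0.07188)/0.50548 + 240.2 = 167.6334
M2: Pc = R·M2+t = (-0.08544, -0.20247, +0.50235); u = 509.0·(-0.08544)/0.50235 + 304.3 = 217.7328, v = 510.3·(-0.20247)/0.50235 + 240.2 = 34.5221
M3: Pc = R·M3+t = (-0.21377, -0.17732, +0.47812); u = 509.0·(-0.21377)/0.47812 + 304.3 = 76.7247, v = 510.3·(-0.17732)/0.47812 + 240.2 = 50.9467

c0=(104.65, 190.65) c1=(243.45, 167.63) c2=(217.73, 34.52) c3=(76.72, 50.95)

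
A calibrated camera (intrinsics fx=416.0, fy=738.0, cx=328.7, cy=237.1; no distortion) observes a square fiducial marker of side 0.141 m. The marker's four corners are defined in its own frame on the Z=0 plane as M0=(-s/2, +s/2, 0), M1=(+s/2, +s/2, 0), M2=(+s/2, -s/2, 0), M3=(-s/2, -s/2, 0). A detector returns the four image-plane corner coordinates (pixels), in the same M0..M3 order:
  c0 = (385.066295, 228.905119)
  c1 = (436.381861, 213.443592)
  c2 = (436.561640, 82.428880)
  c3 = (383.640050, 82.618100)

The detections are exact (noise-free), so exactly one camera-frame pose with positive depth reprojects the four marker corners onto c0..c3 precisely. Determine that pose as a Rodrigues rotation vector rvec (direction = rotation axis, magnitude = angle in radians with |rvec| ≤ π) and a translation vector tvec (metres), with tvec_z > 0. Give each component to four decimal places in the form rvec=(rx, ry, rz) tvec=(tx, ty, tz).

Intrinsics K: fx=416.0, fy=738.0, cx=328.7, cy=237.1
Marker side s = 0.141 m; corners in marker frame (Z=0):
  M0 = (-0.0705, +0.0705, 0)
  M1 = (+0.0705, +0.0705, 0)
  M2 = (+0.0705, -0.0705, 0)
  M3 = (-0.0705, -0.0705, 0)
Detected image corners:
  c0 = (385.066295, 228.905119) px
  c1 = (436.381861, 213.443592) px
  c2 = (436.561640, 82.428880) px
  c3 = (383.640050, 82.618100) px
Planar DLT: solve 8×8 A·h = b for H (H[2,2]=1):
  H  [+695.00870 +89.90337 +411.87394]
  H  [+64.11897 +1012.05758 +152.65196]
  H  [+0.79300 +0.20906 +1.00000]
B = K⁻¹H; ‖b₁‖=1.321817, ‖b₂‖=1.321817; λ = 2/(‖b₁‖+‖b₂‖) = 0.756534, sign → tz>0 ⇒ λ=+0.756534
r₁ = λ·B[:,0] = (+0.78990,-0.12701,+0.59993); r₂ = λ·B[:,1] = (+0.03853,+0.98666,+0.15816)
r₃ = r₁×r₂ = (-0.61202,-0.10182,+0.78426); SVD([r₁ r₂ r₃]) → R = UVᵀ:
  R  [+0.78990 +0.03853 -0.61202]
  R  [-0.12701 +0.98666 -0.10182]
  R  [+0.59993 +0.15816 +0.78426]
t = (+0.15126, -0.08657, +0.75653) m
tr R = 2.560827; θ = arccos((tr R − 1)/2) = 0.675469 rad = 38.702°
axis k = ((R−Rᵀ)₃₂, (R−Rᵀ)₁₃, (R−Rᵀ)₂₁) / (2 sinθ) = (+0.207899, -0.969152, -0.132376)
rvec = θ·k = (+0.140429, -0.654632, -0.089416)

rvec=(0.1404, -0.6546, -0.0894) tvec=(0.1513, -0.0866, 0.7565)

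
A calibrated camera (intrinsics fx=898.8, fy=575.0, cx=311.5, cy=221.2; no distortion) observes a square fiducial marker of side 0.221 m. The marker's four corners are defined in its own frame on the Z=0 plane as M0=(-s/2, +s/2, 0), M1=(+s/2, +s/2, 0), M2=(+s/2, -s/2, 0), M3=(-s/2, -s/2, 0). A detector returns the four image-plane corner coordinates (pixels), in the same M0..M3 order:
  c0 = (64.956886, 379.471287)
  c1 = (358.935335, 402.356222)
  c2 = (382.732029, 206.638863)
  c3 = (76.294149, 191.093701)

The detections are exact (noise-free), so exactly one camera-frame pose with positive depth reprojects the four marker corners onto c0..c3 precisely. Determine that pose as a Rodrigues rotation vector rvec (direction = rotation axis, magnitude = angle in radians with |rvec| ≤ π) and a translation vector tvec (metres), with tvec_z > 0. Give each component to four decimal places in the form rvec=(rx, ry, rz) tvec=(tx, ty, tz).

rvec=(0.1100, 0.1281, 0.0757) tvec=(-0.0677, 0.0847, 0.6464)

Intrinsics K: fx=898.8, fy=575.0, cx=311.5, cy=221.2
Marker side s = 0.221 m; corners in marker frame (Z=0):
  M0 = (-0.1105, +0.1105, 0)
  M1 = (+0.1105, +0.1105, 0)
  M2 = (+0.1105, -0.1105, 0)
  M3 = (-0.1105, -0.1105, 0)
Detected image corners:
  c0 = (64.956886, 379.471287) px
  c1 = (358.935335, 402.356222) px
  c2 = (382.732029, 206.638863) px
  c3 = (76.294149, 191.093701) px
Planar DLT: solve 8×8 A·h = b for H (H[2,2]=1):
  H  [+1315.78492 -39.90495 +217.39663]
  H  [+31.06161 +920.73304 +296.56193]
  H  [-0.19061 +0.17664 +1.00000]
B = K⁻¹H; ‖b₁‖=1.547072, ‖b₂‖=1.547072; λ = 2/(‖b₁‖+‖b₂‖) = 0.646382, sign → tz>0 ⇒ λ=+0.646382
r₁ = λ·B[:,0] = (+0.98896,+0.08231,-0.12321); r₂ = λ·B[:,1] = (-0.06827,+0.99111,+0.11418)
r₃ = r₁×r₂ = (+0.13151,-0.10451,+0.98579); SVD([r₁ r₂ r₃]) → R = UVᵀ:
  R  [+0.98896 -0.06827 +0.13151]
  R  [+0.08231 +0.99111 -0.10451]
  R  [-0.12321 +0.11418 +0.98579]
t = (-0.06768, +0.08472, +0.64638) m
tr R = 2.965864; θ = arccos((tr R − 1)/2) = 0.185022 rad = 10.601°
axis k = ((R−Rᵀ)₃₂, (R−Rᵀ)₁₃, (R−Rᵀ)₂₁) / (2 sinθ) = (+0.594351, +0.692278, +0.409264)
rvec = θ·k = (+0.109968, +0.128087, +0.075723)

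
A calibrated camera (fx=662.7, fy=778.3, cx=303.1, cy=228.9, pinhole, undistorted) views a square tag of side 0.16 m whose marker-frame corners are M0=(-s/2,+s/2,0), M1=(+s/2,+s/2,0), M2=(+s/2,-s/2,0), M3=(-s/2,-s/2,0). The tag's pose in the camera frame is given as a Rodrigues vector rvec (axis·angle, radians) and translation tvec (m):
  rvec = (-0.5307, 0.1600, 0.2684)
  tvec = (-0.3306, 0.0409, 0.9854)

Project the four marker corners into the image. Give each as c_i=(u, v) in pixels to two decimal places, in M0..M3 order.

Intrinsics K: fx=662.7, fy=778.3, cx=303.1, cy=228.9
Marker side s = 0.16 m; corners in marker frame (Z=0):
  M0 = (-0.0800, +0.0800, 0)
  M1 = (+0.0800, +0.0800, 0)
  M2 = (+0.0800, -0.0800, 0)
  M3 = (-0.0800, -0.0800, 0)
rvec = (-0.5307, 0.1600, 0.2684), |rvec| = θ = 0.61586 rad = 35.286°
Rodrigues: sinθ=0.57766, 1−cosθ=0.18372; R = I + sinθ·[k]× + (1−cosθ)·[k]×²:
    [+0.95270 -0.29288 +0.08108]
    [+0.21062 +0.82868 +0.51858]
    [-0.21907 -0.47698 +0.85117]
t = (-0.3306, 0.0409, 0.9854) m
M0: Pc = R·M0+t = (-0.43025, +0.09034, +0.96477); u = 662.7·(-0.43025)/0.96477 + 303.1 = 7.5627, v = 778.3·(+0.09034)/0.96477 + 228.9 = 301.7830
M1: Pc = R·M1+t = (-0.27781, +0.12404, +0.92972); u = 662.7·(-0.27781)/0.92972 + 303.1 = 105.0743, v = 778.3·(+0.12404)/0.92972 + 228.9 = 332.7419
M2: Pc = R·M2+t = (-0.23095, -0.00854, +1.00603); u = 662.7·(-0.23095)/1.00603 + 303.1 = 150.9652, v = 778.3·(-0.00854)/1.00603 + 228.9 = 222.2896
M3: Pc = R·M3+t = (-0.38339, -0.04224, +1.04108); u = 662.7·(-0.38339)/1.04108 + 303.1 = 59.0567, v = 778.3·(-0.04224)/1.04108 + 228.9 = 197.3190

c0=(7.56, 301.78) c1=(105.07, 332.74) c2=(150.97, 222.29) c3=(59.06, 197.32)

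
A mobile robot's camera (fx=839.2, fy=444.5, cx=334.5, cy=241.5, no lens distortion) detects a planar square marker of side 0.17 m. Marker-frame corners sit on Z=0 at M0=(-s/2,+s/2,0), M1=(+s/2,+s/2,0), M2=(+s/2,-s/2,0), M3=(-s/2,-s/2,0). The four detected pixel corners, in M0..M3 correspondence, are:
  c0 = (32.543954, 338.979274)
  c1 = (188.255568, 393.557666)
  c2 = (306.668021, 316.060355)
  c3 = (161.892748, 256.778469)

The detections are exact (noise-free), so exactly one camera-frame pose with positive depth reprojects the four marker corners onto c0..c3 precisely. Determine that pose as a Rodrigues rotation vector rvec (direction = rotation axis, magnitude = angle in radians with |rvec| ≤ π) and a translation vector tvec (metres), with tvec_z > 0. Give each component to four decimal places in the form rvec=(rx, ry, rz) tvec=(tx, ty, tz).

Intrinsics K: fx=839.2, fy=444.5, cx=334.5, cy=241.5
Marker side s = 0.17 m; corners in marker frame (Z=0):
  M0 = (-0.0850, +0.0850, 0)
  M1 = (+0.0850, +0.0850, 0)
  M2 = (+0.0850, -0.0850, 0)
  M3 = (-0.0850, -0.0850, 0)
Detected image corners:
  c0 = (32.543954, 338.979274) px
  c1 = (188.255568, 393.557666) px
  c2 = (306.668021, 316.060355) px
  c3 = (161.892748, 256.778469) px
Planar DLT: solve 8×8 A·h = b for H (H[2,2]=1):
  H  [+954.28089 -743.05158 +175.43353]
  H  [+468.94465 +439.93441 +327.03259]
  H  [+0.41047 -0.08973 +1.00000]
B = K⁻¹H; ‖b₁‖=1.344775, ‖b₂‖=1.344775; λ = 2/(‖b₁‖+‖b₂‖) = 0.743619, sign → tz>0 ⇒ λ=+0.743619
r₁ = λ·B[:,0] = (+0.72393,+0.61868,+0.30524); r₂ = λ·B[:,1] = (-0.63182,+0.77223,-0.06673)
r₃ = r₁×r₂ = (-0.27700,-0.14455,+0.94994); SVD([r₁ r₂ r₃]) → R = UVᵀ:
  R  [+0.72393 -0.63182 -0.27700]
  R  [+0.61868 +0.77223 -0.14455]
  R  [+0.30524 -0.06673 +0.94994]
t = (-0.14095, +0.14309, +0.74362) m
tr R = 2.446097; θ = arccos((tr R − 1)/2) = 0.762591 rad = 43.693°
axis k = ((R−Rᵀ)₃₂, (R−Rᵀ)₁₃, (R−Rᵀ)₂₁) / (2 sinθ) = (+0.056330, -0.421421, +0.905114)
rvec = θ·k = (+0.042957, -0.321372, +0.690232)

rvec=(0.0430, -0.3214, 0.6902) tvec=(-0.1409, 0.1431, 0.7436)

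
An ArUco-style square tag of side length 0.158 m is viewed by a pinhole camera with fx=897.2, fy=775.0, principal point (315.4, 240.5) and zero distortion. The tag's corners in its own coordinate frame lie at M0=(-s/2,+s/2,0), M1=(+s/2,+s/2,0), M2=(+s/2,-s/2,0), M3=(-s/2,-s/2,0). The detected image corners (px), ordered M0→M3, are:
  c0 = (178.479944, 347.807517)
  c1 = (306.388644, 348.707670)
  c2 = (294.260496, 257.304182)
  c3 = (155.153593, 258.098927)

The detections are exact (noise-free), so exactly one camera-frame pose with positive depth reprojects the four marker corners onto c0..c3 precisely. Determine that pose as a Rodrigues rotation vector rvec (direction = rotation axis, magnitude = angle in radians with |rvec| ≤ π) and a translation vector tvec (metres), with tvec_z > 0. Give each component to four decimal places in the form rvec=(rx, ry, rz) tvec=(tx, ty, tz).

rvec=(0.6122, 0.1175, -0.0470) tvec=(-0.0955, 0.0868, 1.0434)

Intrinsics K: fx=897.2, fy=775.0, cx=315.4, cy=240.5
Marker side s = 0.158 m; corners in marker frame (Z=0):
  M0 = (-0.0790, +0.0790, 0)
  M1 = (+0.0790, +0.0790, 0)
  M2 = (+0.0790, -0.0790, 0)
  M3 = (-0.0790, -0.0790, 0)
Detected image corners:
  c0 = (178.479944, 347.807517) px
  c1 = (306.388644, 348.707670) px
  c2 = (294.260496, 257.304182) px
  c3 = (155.153593, 258.098927) px
Planar DLT: solve 8×8 A·h = b for H (H[2,2]=1):
  H  [+815.71283 +240.20867 +233.32706]
  H  [-35.42194 +738.70899 +304.93463]
  H  [-0.11878 +0.54664 +1.00000]
B = K⁻¹H; ‖b₁‖=0.958361, ‖b₂‖=0.958361; λ = 2/(‖b₁‖+‖b₂‖) = 1.043448, sign → tz>0 ⇒ λ=+1.043448
r₁ = λ·B[:,0] = (+0.99225,-0.00923,-0.12394); r₂ = λ·B[:,1] = (+0.07885,+0.81758,+0.57039)
r₃ = r₁×r₂ = (+0.09606,-0.57574,+0.81197); SVD([r₁ r₂ r₃]) → R = UVᵀ:
  R  [+0.99225 +0.07885 +0.09606]
  R  [-0.00923 +0.81758 -0.57574]
  R  [-0.12394 +0.57039 +0.81197]
t = (-0.09545, +0.08675, +1.04345) m
tr R = 2.621801; θ = arccos((tr R − 1)/2) = 0.625107 rad = 35.816°
axis k = ((R−Rᵀ)₃₂, (R−Rᵀ)₁₃, (R−Rᵀ)₂₁) / (2 sinθ) = (+0.979286, +0.187977, -0.075260)
rvec = θ·k = (+0.612159, +0.117506, -0.047045)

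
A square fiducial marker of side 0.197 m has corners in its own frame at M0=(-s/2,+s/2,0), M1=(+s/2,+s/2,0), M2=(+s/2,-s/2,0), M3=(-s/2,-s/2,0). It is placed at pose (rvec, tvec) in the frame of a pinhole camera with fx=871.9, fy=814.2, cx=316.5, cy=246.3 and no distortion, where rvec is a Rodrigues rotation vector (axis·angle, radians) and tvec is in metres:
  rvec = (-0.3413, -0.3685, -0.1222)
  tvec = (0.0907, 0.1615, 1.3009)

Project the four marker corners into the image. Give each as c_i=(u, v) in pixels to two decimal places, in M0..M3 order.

Intrinsics K: fx=871.9, fy=814.2, cx=316.5, cy=246.3
Marker side s = 0.197 m; corners in marker frame (Z=0):
  M0 = (-0.0985, +0.0985, 0)
  M1 = (+0.0985, +0.0985, 0)
  M2 = (+0.0985, -0.0985, 0)
  M3 = (-0.0985, -0.0985, 0)
rvec = (-0.3413, -0.3685, -0.1222), |rvec| = θ = 0.51692 rad = 29.618°
Rodrigues: sinθ=0.49421, 1−cosθ=0.13066; R = I + sinθ·[k]× + (1−cosθ)·[k]×²:
    [+0.92630 +0.17833 -0.33191]
    [-0.05533 +0.93574 +0.34832]
    [+0.37270 -0.30428 +0.87664]
t = (0.0907, 0.1615, 1.3009) m
M0: Pc = R·M0+t = (+0.01702, +0.25912, +1.23422); u = 871.9·(+0.01702)/1.23422 + 316.5 = 328.5268, v = 814.2·(+0.25912)/1.23422 + 246.3 = 417.2393
M1: Pc = R·M1+t = (+0.19951, +0.24822, +1.30764); u = 871.9·(+0.19951)/1.30764 + 316.5 = 449.5253, v = 814.2·(+0.24822)/1.30764 + 246.3 = 400.8540
M2: Pc = R·M2+t = (+0.16438, +0.06388, +1.36758); u = 871.9·(+0.16438)/1.36758 + 316.5 = 421.2973, v = 814.2·(+0.06388)/1.36758 + 246.3 = 284.3309
M3: Pc = R·M3+t = (-0.01811, +0.07478, +1.29416); u = 871.9·(-0.01811)/1.29416 + 316.5 = 304.3018, v = 814.2·(+0.07478)/1.29416 + 246.3 = 293.3465

c0=(328.53, 417.24) c1=(449.53, 400.85) c2=(421.30, 284.33) c3=(304.30, 293.35)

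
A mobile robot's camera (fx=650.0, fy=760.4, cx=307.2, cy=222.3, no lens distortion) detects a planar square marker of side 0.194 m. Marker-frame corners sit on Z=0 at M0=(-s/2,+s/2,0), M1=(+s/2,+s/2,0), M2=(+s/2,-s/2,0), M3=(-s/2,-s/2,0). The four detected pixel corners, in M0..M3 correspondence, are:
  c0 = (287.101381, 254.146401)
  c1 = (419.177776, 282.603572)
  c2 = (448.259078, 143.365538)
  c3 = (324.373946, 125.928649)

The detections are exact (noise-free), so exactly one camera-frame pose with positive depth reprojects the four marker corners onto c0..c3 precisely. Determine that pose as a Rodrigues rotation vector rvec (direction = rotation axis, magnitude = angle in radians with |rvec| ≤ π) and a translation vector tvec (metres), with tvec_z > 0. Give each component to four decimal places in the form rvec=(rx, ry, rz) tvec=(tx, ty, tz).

rvec=(-0.4610, 0.2992, 0.2360) tvec=(0.0891, -0.0298, 0.9488)

Intrinsics K: fx=650.0, fy=760.4, cx=307.2, cy=222.3
Marker side s = 0.194 m; corners in marker frame (Z=0):
  M0 = (-0.0970, +0.0970, 0)
  M1 = (+0.0970, +0.0970, 0)
  M2 = (+0.0970, -0.0970, 0)
  M3 = (-0.0970, -0.0970, 0)
Detected image corners:
  c0 = (287.101381, 254.146401) px
  c1 = (419.177776, 282.603572) px
  c2 = (448.259078, 143.365538) px
  c3 = (324.373946, 125.928649) px
Planar DLT: solve 8×8 A·h = b for H (H[2,2]=1):
  H  [+528.50547 -327.50147 +368.21800]
  H  [+46.09178 +603.45234 +198.38630]
  H  [-0.35249 -0.42129 +1.00000]
B = K⁻¹H; ‖b₁‖=1.053949, ‖b₂‖=1.053949; λ = 2/(‖b₁‖+‖b₂‖) = 0.948813, sign → tz>0 ⇒ λ=+0.948813
r₁ = λ·B[:,0] = (+0.92953,+0.15529,-0.33445); r₂ = λ·B[:,1] = (-0.28914,+0.86984,-0.39973)
r₃ = r₁×r₂ = (+0.22884,+0.46826,+0.85344); SVD([r₁ r₂ r₃]) → R = UVᵀ:
  R  [+0.92953 -0.28914 +0.22884]
  R  [+0.15529 +0.86984 +0.46826]
  R  [-0.33445 -0.39973 +0.85344]
t = (+0.08907, -0.02984, +0.94881) m
tr R = 2.652807; θ = arccos((tr R − 1)/2) = 0.598106 rad = 34.269°
axis k = ((R−Rᵀ)₃₂, (R−Rᵀ)₁₃, (R−Rᵀ)₂₁) / (2 sinθ) = (-0.770758, +0.500191, +0.394640)
rvec = θ·k = (-0.460995, +0.299167, +0.236037)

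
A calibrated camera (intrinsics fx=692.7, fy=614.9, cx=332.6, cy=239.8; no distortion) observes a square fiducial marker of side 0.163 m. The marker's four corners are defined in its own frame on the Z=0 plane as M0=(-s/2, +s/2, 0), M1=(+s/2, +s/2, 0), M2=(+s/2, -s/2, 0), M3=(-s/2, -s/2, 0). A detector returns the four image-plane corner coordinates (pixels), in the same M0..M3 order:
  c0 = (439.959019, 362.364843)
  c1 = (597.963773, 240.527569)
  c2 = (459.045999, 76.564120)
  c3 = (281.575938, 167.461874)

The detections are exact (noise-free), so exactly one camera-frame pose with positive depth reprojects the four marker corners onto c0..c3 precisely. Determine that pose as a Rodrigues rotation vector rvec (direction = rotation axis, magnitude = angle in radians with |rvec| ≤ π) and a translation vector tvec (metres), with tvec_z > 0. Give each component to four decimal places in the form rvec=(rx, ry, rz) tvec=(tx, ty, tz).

Intrinsics K: fx=692.7, fy=614.9, cx=332.6, cy=239.8
Marker side s = 0.163 m; corners in marker frame (Z=0):
  M0 = (-0.0815, +0.0815, 0)
  M1 = (+0.0815, +0.0815, 0)
  M2 = (+0.0815, -0.0815, 0)
  M3 = (-0.0815, -0.0815, 0)
Detected image corners:
  c0 = (439.959019, 362.364843) px
  c1 = (597.963773, 240.527569) px
  c2 = (459.045999, 76.564120) px
  c3 = (281.575938, 167.461874) px
Planar DLT: solve 8×8 A·h = b for H (H[2,2]=1):
  H  [+1461.16851 +841.50158 +450.37213]
  H  [-445.99814 +1062.00699 +206.44318]
  H  [+0.97020 -0.14786 +1.00000]
B = K⁻¹H; ‖b₁‖=2.204680, ‖b₂‖=2.204680; λ = 2/(‖b₁‖+‖b₂‖) = 0.453580, sign → tz>0 ⇒ λ=+0.453580
r₁ = λ·B[:,0] = (+0.74548,-0.50061,+0.44006); r₂ = λ·B[:,1] = (+0.58322,+0.80954,-0.06707)
r₃ = r₁×r₂ = (-0.32268,+0.30665,+0.89546); SVD([r₁ r₂ r₃]) → R = UVᵀ:
  R  [+0.74548 +0.58322 -0.32268]
  R  [-0.50061 +0.80954 +0.30665]
  R  [+0.44006 -0.06707 +0.89546]
t = (+0.07712, -0.02461, +0.45358) m
tr R = 2.450480; θ = arccos((tr R − 1)/2) = 0.759413 rad = 43.511°
axis k = ((R−Rᵀ)₃₂, (R−Rᵀ)₁₃, (R−Rᵀ)₂₁) / (2 sinθ) = (-0.271398, -0.553917, -0.787095)
rvec = θ·k = (-0.206104, -0.420652, -0.597731)

rvec=(-0.2061, -0.4207, -0.5977) tvec=(0.0771, -0.0246, 0.4536)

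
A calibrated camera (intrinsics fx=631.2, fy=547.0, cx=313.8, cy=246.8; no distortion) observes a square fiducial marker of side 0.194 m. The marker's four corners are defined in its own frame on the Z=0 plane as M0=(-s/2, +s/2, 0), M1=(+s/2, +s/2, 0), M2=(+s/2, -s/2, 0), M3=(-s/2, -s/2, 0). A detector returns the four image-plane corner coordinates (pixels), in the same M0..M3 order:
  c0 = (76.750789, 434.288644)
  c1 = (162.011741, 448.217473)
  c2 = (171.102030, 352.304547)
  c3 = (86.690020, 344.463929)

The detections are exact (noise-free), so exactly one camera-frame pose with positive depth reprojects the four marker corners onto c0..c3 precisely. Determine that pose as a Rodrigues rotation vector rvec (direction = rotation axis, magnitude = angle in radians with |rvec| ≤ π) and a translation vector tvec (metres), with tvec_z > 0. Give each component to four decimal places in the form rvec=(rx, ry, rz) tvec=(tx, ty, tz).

Intrinsics K: fx=631.2, fy=547.0, cx=313.8, cy=246.8
Marker side s = 0.194 m; corners in marker frame (Z=0):
  M0 = (-0.0970, +0.0970, 0)
  M1 = (+0.0970, +0.0970, 0)
  M2 = (+0.0970, -0.0970, 0)
  M3 = (-0.0970, -0.0970, 0)
Detected image corners:
  c0 = (76.750789, 434.288644) px
  c1 = (162.011741, 448.217473) px
  c2 = (171.102030, 352.304547) px
  c3 = (86.690020, 344.463929) px
Planar DLT: solve 8×8 A·h = b for H (H[2,2]=1):
  H  [+396.61840 -60.07860 +122.83159]
  H  [-73.35900 +443.33631 +394.24791]
  H  [-0.32757 -0.08832 +1.00000]
B = K⁻¹H; ‖b₁‖=0.856446, ‖b₂‖=0.856446; λ = 2/(‖b₁‖+‖b₂‖) = 1.167615, sign → tz>0 ⇒ λ=+1.167615
r₁ = λ·B[:,0] = (+0.92383,+0.01598,-0.38248); r₂ = λ·B[:,1] = (-0.05987,+0.99287,-0.10312)
r₃ = r₁×r₂ = (+0.37810,+0.11817,+0.91819); SVD([r₁ r₂ r₃]) → R = UVᵀ:
  R  [+0.92383 -0.05987 +0.37810]
  R  [+0.01598 +0.99287 +0.11817]
  R  [-0.38248 -0.10312 +0.91819]
t = (-0.35326, +0.31474, +1.16762) m
tr R = 2.834884; θ = arccos((tr R − 1)/2) = 0.409194 rad = 23.445°
axis k = ((R−Rᵀ)₃₂, (R−Rᵀ)₁₃, (R−Rᵀ)₂₁) / (2 sinθ) = (-0.278094, +0.955813, +0.095316)
rvec = θ·k = (-0.113794, +0.391113, +0.039003)

rvec=(-0.1138, 0.3911, 0.0390) tvec=(-0.3533, 0.3147, 1.1676)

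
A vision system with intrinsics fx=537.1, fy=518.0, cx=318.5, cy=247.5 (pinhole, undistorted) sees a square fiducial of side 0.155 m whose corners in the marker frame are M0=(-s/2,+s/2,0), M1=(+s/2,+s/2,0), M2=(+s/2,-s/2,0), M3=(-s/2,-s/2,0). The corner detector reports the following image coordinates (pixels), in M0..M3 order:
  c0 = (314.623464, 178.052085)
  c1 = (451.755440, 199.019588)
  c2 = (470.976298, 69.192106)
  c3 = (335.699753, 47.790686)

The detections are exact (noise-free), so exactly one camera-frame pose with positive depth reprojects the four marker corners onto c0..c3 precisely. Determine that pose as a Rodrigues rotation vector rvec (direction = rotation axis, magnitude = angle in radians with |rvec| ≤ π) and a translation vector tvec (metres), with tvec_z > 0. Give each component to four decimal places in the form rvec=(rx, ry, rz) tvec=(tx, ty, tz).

rvec=(-0.0481, -0.0249, 0.1539) tvec=(0.0841, -0.1446, 0.6020)

Intrinsics K: fx=537.1, fy=518.0, cx=318.5, cy=247.5
Marker side s = 0.155 m; corners in marker frame (Z=0):
  M0 = (-0.0775, +0.0775, 0)
  M1 = (+0.0775, +0.0775, 0)
  M2 = (+0.0775, -0.0775, 0)
  M3 = (-0.0775, -0.0775, 0)
Detected image corners:
  c0 = (314.623464, 178.052085) px
  c1 = (451.755440, 199.019588) px
  c2 = (470.976298, 69.192106) px
  c3 = (335.699753, 47.790686) px
Planar DLT: solve 8×8 A·h = b for H (H[2,2]=1):
  H  [+892.46319 -162.50100 +393.51304]
  H  [+141.00595 +828.77691 +123.12556]
  H  [+0.03500 -0.08271 +1.00000]
B = K⁻¹H; ‖b₁‖=1.661018, ‖b₂‖=1.661018; λ = 2/(‖b₁‖+‖b₂‖) = 0.602040, sign → tz>0 ⇒ λ=+0.602040
r₁ = λ·B[:,0] = (+0.98787,+0.15381,+0.02107); r₂ = λ·B[:,1] = (-0.15262,+0.98703,-0.04979)
r₃ = r₁×r₂ = (-0.02846,+0.04597,+0.99854); SVD([r₁ r₂ r₃]) → R = UVᵀ:
  R  [+0.98787 -0.15262 -0.02846]
  R  [+0.15381 +0.98703 +0.04597]
  R  [+0.02107 -0.04979 +0.99854]
t = (+0.08408, -0.14455, +0.60204) m
tr R = 2.973442; θ = arccos((tr R − 1)/2) = 0.163148 rad = 9.348°
axis k = ((R−Rᵀ)₃₂, (R−Rᵀ)₁₃, (R−Rᵀ)₂₁) / (2 sinθ) = (-0.294808, -0.152468, +0.943314)
rvec = θ·k = (-0.048097, -0.024875, +0.153900)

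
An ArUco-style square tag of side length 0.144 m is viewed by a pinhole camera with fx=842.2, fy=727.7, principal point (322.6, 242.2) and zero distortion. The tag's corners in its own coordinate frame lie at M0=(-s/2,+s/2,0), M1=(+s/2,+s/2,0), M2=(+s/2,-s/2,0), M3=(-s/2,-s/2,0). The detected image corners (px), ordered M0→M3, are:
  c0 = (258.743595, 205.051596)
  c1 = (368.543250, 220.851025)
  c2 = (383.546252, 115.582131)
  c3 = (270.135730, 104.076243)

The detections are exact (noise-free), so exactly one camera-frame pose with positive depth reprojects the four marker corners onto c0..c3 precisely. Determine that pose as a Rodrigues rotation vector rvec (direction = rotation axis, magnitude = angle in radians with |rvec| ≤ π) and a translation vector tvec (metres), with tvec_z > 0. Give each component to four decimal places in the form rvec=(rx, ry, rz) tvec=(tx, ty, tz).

Intrinsics K: fx=842.2, fy=727.7, cx=322.6, cy=242.2
Marker side s = 0.144 m; corners in marker frame (Z=0):
  M0 = (-0.0720, +0.0720, 0)
  M1 = (+0.0720, +0.0720, 0)
  M2 = (+0.0720, -0.0720, 0)
  M3 = (-0.0720, -0.0720, 0)
Detected image corners:
  c0 = (258.743595, 205.051596) px
  c1 = (368.543250, 220.851025) px
  c2 = (383.546252, 115.582131) px
  c3 = (270.135730, 104.076243) px
Planar DLT: solve 8×8 A·h = b for H (H[2,2]=1):
  H  [+674.32082 -31.30395 +318.89165]
  H  [+44.34037 +746.05809 +161.93221]
  H  [-0.31397 +0.18755 +1.00000]
B = K⁻¹H; ‖b₁‖=0.986941, ‖b₂‖=0.986941; λ = 2/(‖b₁‖+‖b₂‖) = 1.013232, sign → tz>0 ⇒ λ=+1.013232
r₁ = λ·B[:,0] = (+0.93311,+0.16762,-0.31812); r₂ = λ·B[:,1] = (-0.11045,+0.97554,+0.19003)
r₃ = r₁×r₂ = (+0.34219,-0.14219,+0.92881); SVD([r₁ r₂ r₃]) → R = UVᵀ:
  R  [+0.93311 -0.11045 +0.34219]
  R  [+0.16762 +0.97554 -0.14219]
  R  [-0.31812 +0.19003 +0.92881]
t = (-0.00446, -0.11176, +1.01323) m
tr R = 2.837468; θ = arccos((tr R − 1)/2) = 0.405934 rad = 23.258°
axis k = ((R−Rᵀ)₃₂, (R−Rᵀ)₁₃, (R−Rᵀ)₂₁) / (2 sinθ) = (+0.420665, +0.836102, +0.352099)
rvec = θ·k = (+0.170762, +0.339402, +0.142929)

rvec=(0.1708, 0.3394, 0.1429) tvec=(-0.0045, -0.1118, 1.0132)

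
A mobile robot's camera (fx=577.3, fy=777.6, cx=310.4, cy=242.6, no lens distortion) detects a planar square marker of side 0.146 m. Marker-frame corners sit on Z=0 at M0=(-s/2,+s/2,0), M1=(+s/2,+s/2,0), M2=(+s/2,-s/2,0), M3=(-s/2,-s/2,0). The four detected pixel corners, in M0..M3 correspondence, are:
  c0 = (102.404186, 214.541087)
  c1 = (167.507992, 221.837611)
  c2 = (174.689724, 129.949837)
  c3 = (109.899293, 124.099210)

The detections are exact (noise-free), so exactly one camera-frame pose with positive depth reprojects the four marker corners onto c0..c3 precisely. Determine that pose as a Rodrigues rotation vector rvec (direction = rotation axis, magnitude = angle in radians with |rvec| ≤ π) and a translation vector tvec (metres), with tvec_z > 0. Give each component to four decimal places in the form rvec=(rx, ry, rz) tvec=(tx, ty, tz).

rvec=(-0.0612, 0.1278, 0.0873) tvec=(-0.3671, -0.1112, 1.2321)

Intrinsics K: fx=577.3, fy=777.6, cx=310.4, cy=242.6
Marker side s = 0.146 m; corners in marker frame (Z=0):
  M0 = (-0.0730, +0.0730, 0)
  M1 = (+0.0730, +0.0730, 0)
  M2 = (+0.0730, -0.0730, 0)
  M3 = (-0.0730, -0.0730, 0)
Detected image corners:
  c0 = (102.404186, 214.541087) px
  c1 = (167.507992, 221.837611) px
  c2 = (174.689724, 129.949837) px
  c3 = (109.899293, 124.099210) px
Planar DLT: solve 8×8 A·h = b for H (H[2,2]=1):
  H  [+430.23001 -56.50353 +138.38751]
  H  [+26.81716 +616.61870 +172.43206]
  H  [-0.10539 -0.04496 +1.00000]
B = K⁻¹H; ‖b₁‖=0.811607, ‖b₂‖=0.811607; λ = 2/(‖b₁‖+‖b₂‖) = 1.232123, sign → tz>0 ⇒ λ=+1.232123
r₁ = λ·B[:,0] = (+0.98805,+0.08300,-0.12985); r₂ = λ·B[:,1] = (-0.09081,+0.99433,-0.05539)
r₃ = r₁×r₂ = (+0.12452,+0.06652,+0.98998); SVD([r₁ r₂ r₃]) → R = UVᵀ:
  R  [+0.98805 -0.09081 +0.12452]
  R  [+0.08300 +0.99433 +0.06652]
  R  [-0.12985 -0.05539 +0.98998]
t = (-0.36712, -0.11118, +1.23212) m
tr R = 2.972364; θ = arccos((tr R − 1)/2) = 0.166433 rad = 9.536°
axis k = ((R−Rᵀ)₃₂, (R−Rᵀ)₁₃, (R−Rᵀ)₂₁) / (2 sinθ) = (-0.367953, +0.767728, +0.524599)
rvec = θ·k = (-0.061240, +0.127775, +0.087311)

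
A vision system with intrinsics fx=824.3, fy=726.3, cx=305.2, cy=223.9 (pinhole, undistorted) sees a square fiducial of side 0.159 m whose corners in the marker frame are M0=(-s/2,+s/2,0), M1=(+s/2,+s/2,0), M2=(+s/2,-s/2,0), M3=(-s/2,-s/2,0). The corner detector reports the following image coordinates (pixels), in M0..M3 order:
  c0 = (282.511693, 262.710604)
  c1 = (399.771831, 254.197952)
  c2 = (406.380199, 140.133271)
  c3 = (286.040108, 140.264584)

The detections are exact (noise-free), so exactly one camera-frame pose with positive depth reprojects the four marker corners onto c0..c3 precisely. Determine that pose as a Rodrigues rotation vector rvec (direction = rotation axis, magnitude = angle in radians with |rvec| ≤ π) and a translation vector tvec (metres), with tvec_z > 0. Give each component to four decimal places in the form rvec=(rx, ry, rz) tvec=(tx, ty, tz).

Intrinsics K: fx=824.3, fy=726.3, cx=305.2, cy=223.9
Marker side s = 0.159 m; corners in marker frame (Z=0):
  M0 = (-0.0795, +0.0795, 0)
  M1 = (+0.0795, +0.0795, 0)
  M2 = (+0.0795, -0.0795, 0)
  M3 = (-0.0795, -0.0795, 0)
Detected image corners:
  c0 = (282.511693, 262.710604) px
  c1 = (399.771831, 254.197952) px
  c2 = (406.380199, 140.133271) px
  c3 = (286.040108, 140.264584) px
Planar DLT: solve 8×8 A·h = b for H (H[2,2]=1):
  H  [+902.51563 +30.44604 +345.77568]
  H  [+62.61475 +779.14460 +200.10607]
  H  [+0.45242 +0.18236 +1.00000]
B = K⁻¹H; ‖b₁‖=1.033222, ‖b₂‖=1.033222; λ = 2/(‖b₁‖+‖b₂‖) = 0.967846, sign → tz>0 ⇒ λ=+0.967846
r₁ = λ·B[:,0] = (+0.89756,-0.05155,+0.43787); r₂ = λ·B[:,1] = (-0.02960,+0.98386,+0.17649)
r₃ = r₁×r₂ = (-0.43990,-0.17137,+0.88154); SVD([r₁ r₂ r₃]) → R = UVᵀ:
  R  [+0.89756 -0.02960 -0.43990]
  R  [-0.05155 +0.98386 -0.17137]
  R  [+0.43787 +0.17649 +0.88154]
t = (+0.04764, -0.03171, +0.96785) m
tr R = 2.762959; θ = arccos((tr R − 1)/2) = 0.491810 rad = 28.179°
axis k = ((R−Rᵀ)₃₂, (R−Rᵀ)₁₃, (R−Rᵀ)₂₁) / (2 sinθ) = (+0.368326, -0.929406, -0.023239)
rvec = θ·k = (+0.181147, -0.457091, -0.011429)

rvec=(0.1811, -0.4571, -0.0114) tvec=(0.0476, -0.0317, 0.9678)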